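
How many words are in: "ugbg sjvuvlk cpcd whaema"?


Input string: 'ugbg sjvuvlk cpcd whaema'
Operation: split by spaces
Words found: 'ugbg', 'sjvuvlk', 'cpcd', 'whaema'
Word count: 4


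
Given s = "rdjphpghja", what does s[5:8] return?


Input string: 'rdjphpghja'
Operation: slice [5:8]
Extract characters: s[5]='p', s[6]='g', s[7]='h'
Result: pgh


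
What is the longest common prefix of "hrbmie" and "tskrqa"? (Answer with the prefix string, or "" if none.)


String 1: 'hrbmie'
String 2: 'tskrqa'
Compare position by position:
pos 0: 'h' vs 't' differ -> stop
Longest common prefix: "" (length 0)


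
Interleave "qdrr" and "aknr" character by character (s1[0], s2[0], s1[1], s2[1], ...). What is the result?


String 1: 'qdrr'
String 2: 'aknr'
Operation: alternate characters
Pairs: 'q'+'a', 'd'+'k', 'r'+'n', 'r'+'r'
Result: qadkrnrr


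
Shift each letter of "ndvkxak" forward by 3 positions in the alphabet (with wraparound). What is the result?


Input: 'ndvkxak', shift = 3
Operation: for each letter, (position + 3) mod 26
Mapping: 'n'(13+3=16)->'q', 'd'(3+3=6)->'g', 'v'(21+3=24)->'y', 'k'(10+3=13)->'n', 'x'(23+3=26, 26 mod 26=0)->'a', 'a'(0+3=3)->'d', 'k'(10+3=13)->'n'
Result: qgynadn


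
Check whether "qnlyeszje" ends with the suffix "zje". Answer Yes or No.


Input string: 'qnlyeszje'
Suffix to check: 'zje'
Last 3 characters of input: 'zje'
Match: True
Result: Yes


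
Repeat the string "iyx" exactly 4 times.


Input string: 'iyx'
Operation: repeat 4 times
Concatenation: 'iyx' + 'iyx' + 'iyx' + 'iyx'
Result: iyxiyxiyxiyx


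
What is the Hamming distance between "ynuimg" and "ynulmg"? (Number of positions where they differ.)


String 1: 'ynuimg'
String 2: 'ynulmg'
Compare each position: pos 0: 'y'=='y', pos 1: 'n'=='n', pos 2: 'u'=='u', pos 3: 'i'!='l', pos 4: 'm'=='m', pos 5: 'g'=='g'
Differing positions: 1
Hamming distance: 1


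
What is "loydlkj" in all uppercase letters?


Input string: 'loydlkj'
Operation: convert each letter to uppercase
Mapping: 'l'->'L', 'o'->'O', 'y'->'Y', 'd'->'D', 'l'->'L', 'k'->'K', 'j'->'J'
Result: LOYDLKJ


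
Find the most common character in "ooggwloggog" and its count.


Input: 'ooggwloggog'
Operation: tally each character
Counts: 'g':5, 'l':1, 'o':4, 'w':1
Maximum: 'g' appears 5 times


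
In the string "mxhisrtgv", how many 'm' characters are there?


Input string: 'mxhisrtgv'
Target character: 'm'
Scan each position: s[0]='m'
Matches found at indices: 0
Total: 1


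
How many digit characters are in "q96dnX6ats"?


Input string: 'q96dnX6ats'
Operation: count digit characters (0-9)
Scan: 'q', '9'(digit), '6'(digit), 'd', 'n', 'X', '6'(digit), 'a', 't', 's'
Digits found: 3
Result: 3


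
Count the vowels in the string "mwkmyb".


Input string: 'mwkmyb'
Operation: count vowels (a, e, i, o, u)
Scan: s[0]='m', s[1]='w', s[2]='k', s[3]='m', s[4]='y', s[5]='b'
Vowels found: 0
Result: 0


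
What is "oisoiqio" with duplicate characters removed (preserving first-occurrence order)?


Input: 'oisoiqio'
Operation: keep first occurrence of each character
Scan: s[0]='o' new -> keep; s[1]='i' new -> keep; s[2]='s' new -> keep; s[3]='o' seen -> skip; s[4]='i' seen -> skip; s[5]='q' new -> keep; s[6]='i' seen -> skip; s[7]='o' seen -> skip
Result: oisq


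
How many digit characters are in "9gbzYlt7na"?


Input string: '9gbzYlt7na'
Operation: count digit characters (0-9)
Scan: '9'(digit), 'g', 'b', 'z', 'Y', 'l', 't', '7'(digit), 'n', 'a'
Digits found: 2
Result: 2


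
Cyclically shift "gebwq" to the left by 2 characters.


Input: 'gebwq', shift = 2
Operation: split at index 2 and swap parts
Front part s[0:2] = 'ge'
Back part s[2:] = 'bwq'
Rotated = back + front = 'bwq' + 'ge'
Result: bwqge


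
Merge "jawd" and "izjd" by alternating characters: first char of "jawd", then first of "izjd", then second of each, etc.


String 1: 'jawd'
String 2: 'izjd'
Operation: alternate characters
Pairs: 'j'+'i', 'a'+'z', 'w'+'j', 'd'+'d'
Result: jiazwjdd


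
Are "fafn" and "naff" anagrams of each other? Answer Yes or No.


String 1: 'fafn' -> sorted: 'affn'
String 2: 'naff' -> sorted: 'affn'
Compare sorted forms: 'affn' == 'affn'
Anagram: Yes


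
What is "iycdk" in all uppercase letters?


Input string: 'iycdk'
Operation: convert each letter to uppercase
Mapping: 'i'->'I', 'y'->'Y', 'c'->'C', 'd'->'D', 'k'->'K'
Result: IYCDK


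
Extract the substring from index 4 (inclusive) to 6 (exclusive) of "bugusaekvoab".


Input string: 'bugusaekvoab'
Operation: slice [4:6]
Extract characters: s[4]='s', s[5]='a'
Result: sa


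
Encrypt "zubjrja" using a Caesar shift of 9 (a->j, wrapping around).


Input: 'zubjrja', shift = 9
Operation: for each letter, (position + 9) mod 26
Mapping: 'z'(25+9=34, 34 mod 26=8)->'i', 'u'(20+9=29, 29 mod 26=3)->'d', 'b'(1+9=10)->'k', 'j'(9+9=18)->'s', 'r'(17+9=26, 26 mod 26=0)->'a', 'j'(9+9=18)->'s', 'a'(0+9=9)->'j'
Result: idksasj


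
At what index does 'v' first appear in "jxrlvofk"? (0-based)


Input string: 'jxrlvofk'
Target: 'v'
Scanning left to right: s[0]='j', s[1]='x', s[2]='r', s[3]='l', s[4]='v'
First match at index: 4


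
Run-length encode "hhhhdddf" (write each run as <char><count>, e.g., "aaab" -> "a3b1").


Input: 'hhhhdddf'
Operation: identify consecutive runs
Runs: 'hhhh' -> h4, 'ddd' -> d3, 'f' -> f1
Encoded: h4d3f1


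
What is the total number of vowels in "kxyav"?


Input string: 'kxyav'
Operation: count vowels (a, e, i, o, u)
Scan: s[0]='k', s[1]='x', s[2]='y', s[3]='a' (vowel), s[4]='v'
Vowels found: 1
Result: 1


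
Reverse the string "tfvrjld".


Input string: 'tfvrjld'
Operation: reverse character order
Original order: 't' -> 'f' -> 'v' -> 'r' -> 'j' -> 'l' -> 'd'
Reversed order: 'd' -> 'l' -> 'j' -> 'r' -> 'v' -> 'f' -> 't'
Result: dljrvft


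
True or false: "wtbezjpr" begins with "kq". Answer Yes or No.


Input string: 'wtbezjpr'
Prefix to check: 'kq'
First 2 characters of input: 'wt'
Match: False
Result: No


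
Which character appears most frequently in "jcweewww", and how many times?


Input: 'jcweewww'
Operation: tally each character
Counts: 'c':1, 'e':2, 'j':1, 'w':4
Maximum: 'w' appears 4 times


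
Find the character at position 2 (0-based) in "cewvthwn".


Input string: 'cewvthwn'
Operation: get character at index 2
Index mapping: s[0]='c', s[1]='e', s[2]='w'
Result: 'w'


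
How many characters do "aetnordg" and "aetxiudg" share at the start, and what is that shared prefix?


String 1: 'aetnordg'
String 2: 'aetxiudg'
Compare position by position:
pos 0: 'a' vs 'a' match
pos 1: 'e' vs 'e' match
pos 2: 't' vs 't' match
pos 3: 'n' vs 'x' differ -> stop
Longest common prefix: "aet" (length 3)


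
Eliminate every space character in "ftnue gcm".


Input string: 'ftnue gcm'
Operation: remove all spaces
Words: 'ftnue', 'gcm'
Join without spaces: ftnuegcm


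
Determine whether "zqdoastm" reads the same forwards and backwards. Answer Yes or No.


Input string: 'zqdoastm'
Reversed: 'mtsaodqz'
Compare pairs: s[0]='z' vs s[7]='m' (mismatch), s[1]='q' vs s[6]='t' (mismatch), s[2]='d' vs s[5]='s' (mismatch), s[3]='o' vs s[4]='a' (mismatch)
Palindrome: No


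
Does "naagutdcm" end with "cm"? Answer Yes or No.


Input string: 'naagutdcm'
Suffix to check: 'cm'
Last 2 characters of input: 'cm'
Match: True
Result: Yes


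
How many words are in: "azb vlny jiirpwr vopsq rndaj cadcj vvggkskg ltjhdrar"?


Input string: 'azb vlny jiirpwr vopsq rndaj cadcj vvggkskg ltjhdrar'
Operation: split by spaces
Words found: 'azb', 'vlny', 'jiirpwr', 'vopsq', 'rndaj', 'cadcj', 'vvggkskg', 'ltjhdrar'
Word count: 8


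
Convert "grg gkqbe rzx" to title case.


Input string: 'grg gkqbe rzx'
Operation: capitalize first letter of each word
Word transformations: 'grg'->'Grg', 'gkqbe'->'Gkqbe', 'rzx'->'Rzx'
Result: Grg Gkqbe Rzx


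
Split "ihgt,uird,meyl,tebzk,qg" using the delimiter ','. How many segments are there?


Input string: 'ihgt,uird,meyl,tebzk,qg'
Delimiter: ','
Split result: 'ihgt', 'uird', 'meyl', 'tebzk', 'qg'
Number of parts: 5


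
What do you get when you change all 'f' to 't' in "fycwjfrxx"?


Input string: 'fycwjfrxx'
Operation: replace 'f' with 't'
Positions of 'f': 0, 5
After replacement: tycwjtrxx


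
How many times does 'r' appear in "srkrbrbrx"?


Input string: 'srkrbrbrx'
Target character: 'r'
Scan each position: s[1]='r', s[3]='r', s[5]='r', s[7]='r'
Matches found at indices: 1, 3, 5, 7
Total: 4


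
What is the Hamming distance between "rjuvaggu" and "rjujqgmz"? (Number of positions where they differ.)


String 1: 'rjuvaggu'
String 2: 'rjujqgmz'
Compare each position: pos 0: 'r'=='r', pos 1: 'j'=='j', pos 2: 'u'=='u', pos 3: 'v'!='j', pos 4: 'a'!='q', pos 5: 'g'=='g', pos 6: 'g'!='m', pos 7: 'u'!='z'
Differing positions: 4
Hamming distance: 4


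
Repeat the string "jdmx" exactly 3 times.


Input string: 'jdmx'
Operation: repeat 3 times
Concatenation: 'jdmx' + 'jdmx' + 'jdmx'
Result: jdmxjdmxjdmx


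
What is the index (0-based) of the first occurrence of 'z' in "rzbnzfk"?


Input string: 'rzbnzfk'
Target: 'z'
Scanning left to right: s[0]='r', s[1]='z'
First match at index: 1


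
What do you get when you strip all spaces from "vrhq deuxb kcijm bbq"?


Input string: 'vrhq deuxb kcijm bbq'
Operation: remove all spaces
Words: 'vrhq', 'deuxb', 'kcijm', 'bbq'
Join without spaces: vrhqdeuxbkcijmbbq


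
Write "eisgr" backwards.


Input string: 'eisgr'
Operation: reverse character order
Original order: 'e' -> 'i' -> 's' -> 'g' -> 'r'
Reversed order: 'r' -> 'g' -> 's' -> 'i' -> 'e'
Result: rgsie


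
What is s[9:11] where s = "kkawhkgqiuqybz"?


Input string: 'kkawhkgqiuqybz'
Operation: slice [9:11]
Extract characters: s[9]='u', s[10]='q'
Result: uq


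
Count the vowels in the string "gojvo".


Input string: 'gojvo'
Operation: count vowels (a, e, i, o, u)
Scan: s[0]='g', s[1]='o' (vowel), s[2]='j', s[3]='v', s[4]='o' (vowel)
Vowels found: 2
Result: 2


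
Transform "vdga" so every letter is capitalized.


Input string: 'vdga'
Operation: convert each letter to uppercase
Mapping: 'v'->'V', 'd'->'D', 'g'->'G', 'a'->'A'
Result: VDGA


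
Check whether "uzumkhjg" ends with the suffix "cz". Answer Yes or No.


Input string: 'uzumkhjg'
Suffix to check: 'cz'
Last 2 characters of input: 'jg'
Match: False
Result: No


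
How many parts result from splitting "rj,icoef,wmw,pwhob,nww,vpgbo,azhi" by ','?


Input string: 'rj,icoef,wmw,pwhob,nww,vpgbo,azhi'
Delimiter: ','
Split result: 'rj', 'icoef', 'wmw', 'pwhob', 'nww', 'vpgbo', 'azhi'
Number of parts: 7


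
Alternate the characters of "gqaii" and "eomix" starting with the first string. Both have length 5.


String 1: 'gqaii'
String 2: 'eomix'
Operation: alternate characters
Pairs: 'g'+'e', 'q'+'o', 'a'+'m', 'i'+'i', 'i'+'x'
Result: geqoamiiix


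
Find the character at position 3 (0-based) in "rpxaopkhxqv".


Input string: 'rpxaopkhxqv'
Operation: get character at index 3
Index mapping: s[0]='r', s[1]='p', s[2]='x', s[3]='a'
Result: 'a'


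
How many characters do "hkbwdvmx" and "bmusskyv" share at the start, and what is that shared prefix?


String 1: 'hkbwdvmx'
String 2: 'bmusskyv'
Compare position by position:
pos 0: 'h' vs 'b' differ -> stop
Longest common prefix: "" (length 0)


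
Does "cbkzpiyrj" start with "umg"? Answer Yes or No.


Input string: 'cbkzpiyrj'
Prefix to check: 'umg'
First 3 characters of input: 'cbk'
Match: False
Result: No


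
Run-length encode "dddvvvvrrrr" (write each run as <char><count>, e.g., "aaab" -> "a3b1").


Input: 'dddvvvvrrrr'
Operation: identify consecutive runs
Runs: 'ddd' -> d3, 'vvvv' -> v4, 'rrrr' -> r4
Encoded: d3v4r4


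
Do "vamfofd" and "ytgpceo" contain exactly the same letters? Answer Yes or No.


String 1: 'vamfofd' -> sorted: 'adffmov'
String 2: 'ytgpceo' -> sorted: 'cegopty'
Compare sorted forms: 'adffmov' != 'cegopty'
Anagram: No


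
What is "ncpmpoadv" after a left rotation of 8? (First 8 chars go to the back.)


Input: 'ncpmpoadv', shift = 8
Operation: split at index 8 and swap parts
Front part s[0:8] = 'ncpmpoad'
Back part s[8:] = 'v'
Rotated = back + front = 'v' + 'ncpmpoad'
Result: vncpmpoad


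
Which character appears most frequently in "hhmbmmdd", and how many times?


Input: 'hhmbmmdd'
Operation: tally each character
Counts: 'b':1, 'd':2, 'h':2, 'm':3
Maximum: 'm' appears 3 times


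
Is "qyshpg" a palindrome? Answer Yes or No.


Input string: 'qyshpg'
Reversed: 'gphsyq'
Compare pairs: s[0]='q' vs s[5]='g' (mismatch), s[1]='y' vs s[4]='p' (mismatch), s[2]='s' vs s[3]='h' (mismatch)
Palindrome: No


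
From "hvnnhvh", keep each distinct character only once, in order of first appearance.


Input: 'hvnnhvh'
Operation: keep first occurrence of each character
Scan: s[0]='h' new -> keep; s[1]='v' new -> keep; s[2]='n' new -> keep; s[3]='n' seen -> skip; s[4]='h' seen -> skip; s[5]='v' seen -> skip; s[6]='h' seen -> skip
Result: hvn


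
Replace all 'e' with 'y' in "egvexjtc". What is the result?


Input string: 'egvexjtc'
Operation: replace 'e' with 'y'
Positions of 'e': 0, 3
After replacement: ygvyxjtc


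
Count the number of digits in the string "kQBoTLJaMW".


Input string: 'kQBoTLJaMW'
Operation: count digit characters (0-9)
Scan: 'k', 'Q', 'B', 'o', 'T', 'L', 'J', 'a', 'M', 'W'
Digits found: 0
Result: 0


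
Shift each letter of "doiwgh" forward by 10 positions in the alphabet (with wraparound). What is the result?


Input: 'doiwgh', shift = 10
Operation: for each letter, (position + 10) mod 26
Mapping: 'd'(3+10=13)->'n', 'o'(14+10=24)->'y', 'i'(8+10=18)->'s', 'w'(22+10=32, 32 mod 26=6)->'g', 'g'(6+10=16)->'q', 'h'(7+10=17)->'r'
Result: nysgqr


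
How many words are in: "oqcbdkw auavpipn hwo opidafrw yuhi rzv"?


Input string: 'oqcbdkw auavpipn hwo opidafrw yuhi rzv'
Operation: split by spaces
Words found: 'oqcbdkw', 'auavpipn', 'hwo', 'opidafrw', 'yuhi', 'rzv'
Word count: 6


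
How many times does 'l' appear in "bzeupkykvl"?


Input string: 'bzeupkykvl'
Target character: 'l'
Scan each position: s[9]='l'
Matches found at indices: 9
Total: 1


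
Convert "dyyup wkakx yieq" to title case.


Input string: 'dyyup wkakx yieq'
Operation: capitalize first letter of each word
Word transformations: 'dyyup'->'Dyyup', 'wkakx'->'Wkakx', 'yieq'->'Yieq'
Result: Dyyup Wkakx Yieq


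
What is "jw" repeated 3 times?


Input string: 'jw'
Operation: repeat 3 times
Concatenation: 'jw' + 'jw' + 'jw'
Result: jwjwjw


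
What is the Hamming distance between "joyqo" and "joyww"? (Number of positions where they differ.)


String 1: 'joyqo'
String 2: 'joyww'
Compare each position: pos 0: 'j'=='j', pos 1: 'o'=='o', pos 2: 'y'=='y', pos 3: 'q'!='w', pos 4: 'o'!='w'
Differing positions: 2
Hamming distance: 2


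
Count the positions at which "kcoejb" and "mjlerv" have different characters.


String 1: 'kcoejb'
String 2: 'mjlerv'
Compare each position: pos 0: 'k'!='m', pos 1: 'c'!='j', pos 2: 'o'!='l', pos 3: 'e'=='e', pos 4: 'j'!='r', pos 5: 'b'!='v'
Differing positions: 5
Hamming distance: 5


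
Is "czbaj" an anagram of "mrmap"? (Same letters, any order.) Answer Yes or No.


String 1: 'mrmap' -> sorted: 'ammpr'
String 2: 'czbaj' -> sorted: 'abcjz'
Compare sorted forms: 'ammpr' != 'abcjz'
Anagram: No


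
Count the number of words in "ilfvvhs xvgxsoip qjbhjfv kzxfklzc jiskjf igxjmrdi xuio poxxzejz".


Input string: 'ilfvvhs xvgxsoip qjbhjfv kzxfklzc jiskjf igxjmrdi xuio poxxzejz'
Operation: split by spaces
Words found: 'ilfvvhs', 'xvgxsoip', 'qjbhjfv', 'kzxfklzc', 'jiskjf', 'igxjmrdi', 'xuio', 'poxxzejz'
Word count: 8


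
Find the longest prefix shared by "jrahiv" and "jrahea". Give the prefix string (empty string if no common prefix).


String 1: 'jrahiv'
String 2: 'jrahea'
Compare position by position:
pos 0: 'j' vs 'j' match
pos 1: 'r' vs 'r' match
pos 2: 'a' vs 'a' match
pos 3: 'h' vs 'h' match
pos 4: 'i' vs 'e' differ -> stop
Longest common prefix: "jrah" (length 4)


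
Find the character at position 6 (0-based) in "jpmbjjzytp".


Input string: 'jpmbjjzytp'
Operation: get character at index 6
Index mapping: s[0]='j', s[1]='p', s[2]='m', s[3]='b', s[4]='j', s[5]='j', s[6]='z'
Result: 'z'


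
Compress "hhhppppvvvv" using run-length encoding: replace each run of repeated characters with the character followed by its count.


Input: 'hhhppppvvvv'
Operation: identify consecutive runs
Runs: 'hhh' -> h3, 'pppp' -> p4, 'vvvv' -> v4
Encoded: h3p4v4


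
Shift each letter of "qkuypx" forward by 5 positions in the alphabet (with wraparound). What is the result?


Input: 'qkuypx', shift = 5
Operation: for each letter, (position + 5) mod 26
Mapping: 'q'(16+5=21)->'v', 'k'(10+5=15)->'p', 'u'(20+5=25)->'z', 'y'(24+5=29, 29 mod 26=3)->'d', 'p'(15+5=20)->'u', 'x'(23+5=28, 28 mod 26=2)->'c'
Result: vpzduc


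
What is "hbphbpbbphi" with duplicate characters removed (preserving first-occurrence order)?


Input: 'hbphbpbbphi'
Operation: keep first occurrence of each character
Scan: s[0]='h' new -> keep; s[1]='b' new -> keep; s[2]='p' new -> keep; s[3]='h' seen -> skip; s[4]='b' seen -> skip; s[5]='p' seen -> skip; s[6]='b' seen -> skip; s[7]='b' seen -> skip; s[8]='p' seen -> skip; s[9]='h' seen -> skip; s[10]='i' new -> keep
Result: hbpi


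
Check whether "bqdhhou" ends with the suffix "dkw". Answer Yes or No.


Input string: 'bqdhhou'
Suffix to check: 'dkw'
Last 3 characters of input: 'hou'
Match: False
Result: No


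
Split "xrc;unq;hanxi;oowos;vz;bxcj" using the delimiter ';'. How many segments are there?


Input string: 'xrc;unq;hanxi;oowos;vz;bxcj'
Delimiter: ';'
Split result: 'xrc', 'unq', 'hanxi', 'oowos', 'vz', 'bxcj'
Number of parts: 6


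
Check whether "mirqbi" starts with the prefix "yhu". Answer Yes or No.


Input string: 'mirqbi'
Prefix to check: 'yhu'
First 3 characters of input: 'mir'
Match: False
Result: No


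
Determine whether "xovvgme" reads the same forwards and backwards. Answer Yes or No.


Input string: 'xovvgme'
Reversed: 'emgvvox'
Compare pairs: s[0]='x' vs s[6]='e' (mismatch), s[1]='o' vs s[5]='m' (mismatch), s[2]='v' vs s[4]='g' (mismatch)
Palindrome: No


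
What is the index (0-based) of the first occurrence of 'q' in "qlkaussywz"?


Input string: 'qlkaussywz'
Target: 'q'
Scanning left to right: s[0]='q'
First match at index: 0


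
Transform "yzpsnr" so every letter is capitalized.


Input string: 'yzpsnr'
Operation: convert each letter to uppercase
Mapping: 'y'->'Y', 'z'->'Z', 'p'->'P', 's'->'S', 'n'->'N', 'r'->'R'
Result: YZPSNR


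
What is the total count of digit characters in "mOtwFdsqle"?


Input string: 'mOtwFdsqle'
Operation: count digit characters (0-9)
Scan: 'm', 'O', 't', 'w', 'F', 'd', 's', 'q', 'l', 'e'
Digits found: 0
Result: 0


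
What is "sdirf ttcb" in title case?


Input string: 'sdirf ttcb'
Operation: capitalize first letter of each word
Word transformations: 'sdirf'->'Sdirf', 'ttcb'->'Ttcb'
Result: Sdirf Ttcb


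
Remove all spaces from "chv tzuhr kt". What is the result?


Input string: 'chv tzuhr kt'
Operation: remove all spaces
Words: 'chv', 'tzuhr', 'kt'
Join without spaces: chvtzuhrkt


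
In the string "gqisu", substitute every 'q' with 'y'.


Input string: 'gqisu'
Operation: replace 'q' with 'y'
Positions of 'q': 1
After replacement: gyisu


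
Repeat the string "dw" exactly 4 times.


Input string: 'dw'
Operation: repeat 4 times
Concatenation: 'dw' + 'dw' + 'dw' + 'dw'
Result: dwdwdwdw


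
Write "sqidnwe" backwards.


Input string: 'sqidnwe'
Operation: reverse character order
Original order: 's' -> 'q' -> 'i' -> 'd' -> 'n' -> 'w' -> 'e'
Reversed order: 'e' -> 'w' -> 'n' -> 'd' -> 'i' -> 'q' -> 's'
Result: ewndiqs


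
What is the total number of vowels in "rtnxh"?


Input string: 'rtnxh'
Operation: count vowels (a, e, i, o, u)
Scan: s[0]='r', s[1]='t', s[2]='n', s[3]='x', s[4]='h'
Vowels found: 0
Result: 0


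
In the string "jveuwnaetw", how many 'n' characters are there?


Input string: 'jveuwnaetw'
Target character: 'n'
Scan each position: s[5]='n'
Matches found at indices: 5
Total: 1


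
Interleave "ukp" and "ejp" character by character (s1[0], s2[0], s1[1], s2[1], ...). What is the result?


String 1: 'ukp'
String 2: 'ejp'
Operation: alternate characters
Pairs: 'u'+'e', 'k'+'j', 'p'+'p'
Result: uekjpp


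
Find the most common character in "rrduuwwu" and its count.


Input: 'rrduuwwu'
Operation: tally each character
Counts: 'd':1, 'r':2, 'u':3, 'w':2
Maximum: 'u' appears 3 times


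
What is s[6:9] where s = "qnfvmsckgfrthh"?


Input string: 'qnfvmsckgfrthh'
Operation: slice [6:9]
Extract characters: s[6]='c', s[7]='k', s[8]='g'
Result: ckg


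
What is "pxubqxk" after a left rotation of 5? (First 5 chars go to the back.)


Input: 'pxubqxk', shift = 5
Operation: split at index 5 and swap parts
Front part s[0:5] = 'pxubq'
Back part s[5:] = 'xk'
Rotated = back + front = 'xk' + 'pxubq'
Result: xkpxubq


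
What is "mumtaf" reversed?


Input string: 'mumtaf'
Operation: reverse character order
Original order: 'm' -> 'u' -> 'm' -> 't' -> 'a' -> 'f'
Reversed order: 'f' -> 'a' -> 't' -> 'm' -> 'u' -> 'm'
Result: fatmum


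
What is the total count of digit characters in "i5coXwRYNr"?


Input string: 'i5coXwRYNr'
Operation: count digit characters (0-9)
Scan: 'i', '5'(digit), 'c', 'o', 'X', 'w', 'R', 'Y', 'N', 'r'
Digits found: 1
Result: 1


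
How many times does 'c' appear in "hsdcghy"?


Input string: 'hsdcghy'
Target character: 'c'
Scan each position: s[3]='c'
Matches found at indices: 3
Total: 1


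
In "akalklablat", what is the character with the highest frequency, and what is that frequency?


Input: 'akalklablat'
Operation: tally each character
Counts: 'a':4, 'b':1, 'k':2, 'l':3, 't':1
Maximum: 'a' appears 4 times


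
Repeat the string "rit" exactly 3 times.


Input string: 'rit'
Operation: repeat 3 times
Concatenation: 'rit' + 'rit' + 'rit'
Result: ritritrit


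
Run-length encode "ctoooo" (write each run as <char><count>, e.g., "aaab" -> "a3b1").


Input: 'ctoooo'
Operation: identify consecutive runs
Runs: 'c' -> c1, 't' -> t1, 'oooo' -> o4
Encoded: c1t1o4


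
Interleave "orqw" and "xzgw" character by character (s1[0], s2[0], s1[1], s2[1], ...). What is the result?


String 1: 'orqw'
String 2: 'xzgw'
Operation: alternate characters
Pairs: 'o'+'x', 'r'+'z', 'q'+'g', 'w'+'w'
Result: oxrzqgww


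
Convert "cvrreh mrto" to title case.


Input string: 'cvrreh mrto'
Operation: capitalize first letter of each word
Word transformations: 'cvrreh'->'Cvrreh', 'mrto'->'Mrto'
Result: Cvrreh Mrto


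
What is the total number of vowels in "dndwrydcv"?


Input string: 'dndwrydcv'
Operation: count vowels (a, e, i, o, u)
Scan: s[0]='d', s[1]='n', s[2]='d', s[3]='w', s[4]='r', s[5]='y', s[6]='d', s[7]='c', s[8]='v'
Vowels found: 0
Result: 0


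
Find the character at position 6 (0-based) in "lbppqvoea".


Input string: 'lbppqvoea'
Operation: get character at index 6
Index mapping: s[0]='l', s[1]='b', s[2]='p', s[3]='p', s[4]='q', s[5]='v', s[6]='o'
Result: 'o'


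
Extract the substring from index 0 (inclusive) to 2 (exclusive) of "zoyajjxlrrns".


Input string: 'zoyajjxlrrns'
Operation: slice [0:2]
Extract characters: s[0]='z', s[1]='o'
Result: zo


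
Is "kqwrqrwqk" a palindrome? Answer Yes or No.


Input string: 'kqwrqrwqk'
Reversed: 'kqwrqrwqk'
Compare pairs: s[0]='k' vs s[8]='k' (match), s[1]='q' vs s[7]='q' (match), s[2]='w' vs s[6]='w' (match), s[3]='r' vs s[5]='r' (match)
Palindrome: Yes


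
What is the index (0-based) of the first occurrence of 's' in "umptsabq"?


Input string: 'umptsabq'
Target: 's'
Scanning left to right: s[0]='u', s[1]='m', s[2]='p', s[3]='t', s[4]='s'
First match at index: 4


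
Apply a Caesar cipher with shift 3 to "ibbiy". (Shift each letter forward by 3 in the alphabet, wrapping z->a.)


Input: 'ibbiy', shift = 3
Operation: for each letter, (position + 3) mod 26
Mapping: 'i'(8+3=11)->'l', 'b'(1+3=4)->'e', 'b'(1+3=4)->'e', 'i'(8+3=11)->'l', 'y'(24+3=27, 27 mod 26=1)->'b'
Result: leelb


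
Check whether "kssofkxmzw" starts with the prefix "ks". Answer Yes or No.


Input string: 'kssofkxmzw'
Prefix to check: 'ks'
First 2 characters of input: 'ks'
Match: True
Result: Yes


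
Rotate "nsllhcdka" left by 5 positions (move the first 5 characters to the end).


Input: 'nsllhcdka', shift = 5
Operation: split at index 5 and swap parts
Front part s[0:5] = 'nsllh'
Back part s[5:] = 'cdka'
Rotated = back + front = 'cdka' + 'nsllh'
Result: cdkansllh


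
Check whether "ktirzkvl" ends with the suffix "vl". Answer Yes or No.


Input string: 'ktirzkvl'
Suffix to check: 'vl'
Last 2 characters of input: 'vl'
Match: True
Result: Yes


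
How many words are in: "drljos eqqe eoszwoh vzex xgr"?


Input string: 'drljos eqqe eoszwoh vzex xgr'
Operation: split by spaces
Words found: 'drljos', 'eqqe', 'eoszwoh', 'vzex', 'xgr'
Word count: 5


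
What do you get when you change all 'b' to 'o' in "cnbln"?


Input string: 'cnbln'
Operation: replace 'b' with 'o'
Positions of 'b': 2
After replacement: cnoln


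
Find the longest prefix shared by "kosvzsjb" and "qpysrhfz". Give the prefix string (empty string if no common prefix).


String 1: 'kosvzsjb'
String 2: 'qpysrhfz'
Compare position by position:
pos 0: 'k' vs 'q' differ -> stop
Longest common prefix: "" (length 0)


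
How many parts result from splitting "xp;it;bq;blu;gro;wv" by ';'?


Input string: 'xp;it;bq;blu;gro;wv'
Delimiter: ';'
Split result: 'xp', 'it', 'bq', 'blu', 'gro', 'wv'
Number of parts: 6


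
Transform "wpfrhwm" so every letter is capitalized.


Input string: 'wpfrhwm'
Operation: convert each letter to uppercase
Mapping: 'w'->'W', 'p'->'P', 'f'->'F', 'r'->'R', 'h'->'H', 'w'->'W', 'm'->'M'
Result: WPFRHWM


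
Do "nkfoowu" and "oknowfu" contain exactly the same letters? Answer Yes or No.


String 1: 'nkfoowu' -> sorted: 'fknoouw'
String 2: 'oknowfu' -> sorted: 'fknoouw'
Compare sorted forms: 'fknoouw' == 'fknoouw'
Anagram: Yes


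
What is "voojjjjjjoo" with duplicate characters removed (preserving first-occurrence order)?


Input: 'voojjjjjjoo'
Operation: keep first occurrence of each character
Scan: s[0]='v' new -> keep; s[1]='o' new -> keep; s[2]='o' seen -> skip; s[3]='j' new -> keep; s[4]='j' seen -> skip; s[5]='j' seen -> skip; s[6]='j' seen -> skip; s[7]='j' seen -> skip; s[8]='j' seen -> skip; s[9]='o' seen -> skip; s[10]='o' seen -> skip
Result: voj


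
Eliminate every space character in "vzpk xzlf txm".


Input string: 'vzpk xzlf txm'
Operation: remove all spaces
Words: 'vzpk', 'xzlf', 'txm'
Join without spaces: vzpkxzlftxm


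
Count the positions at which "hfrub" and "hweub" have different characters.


String 1: 'hfrub'
String 2: 'hweub'
Compare each position: pos 0: 'h'=='h', pos 1: 'f'!='w', pos 2: 'r'!='e', pos 3: 'u'=='u', pos 4: 'b'=='b'
Differing positions: 2
Hamming distance: 2


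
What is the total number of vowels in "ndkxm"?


Input string: 'ndkxm'
Operation: count vowels (a, e, i, o, u)
Scan: s[0]='n', s[1]='d', s[2]='k', s[3]='x', s[4]='m'
Vowels found: 0
Result: 0


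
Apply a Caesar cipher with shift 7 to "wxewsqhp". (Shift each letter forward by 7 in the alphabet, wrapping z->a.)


Input: 'wxewsqhp', shift = 7
Operation: for each letter, (position + 7) mod 26
Mapping: 'w'(22+7=29, 29 mod 26=3)->'d', 'x'(23+7=30, 30 mod 26=4)->'e', 'e'(4+7=11)->'l', 'w'(22+7=29, 29 mod 26=3)->'d', 's'(18+7=25)->'z', 'q'(16+7=23)->'x', 'h'(7+7=14)->'o', 'p'(15+7=22)->'w'
Result: deldzxow


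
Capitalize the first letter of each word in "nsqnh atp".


Input string: 'nsqnh atp'
Operation: capitalize first letter of each word
Word transformations: 'nsqnh'->'Nsqnh', 'atp'->'Atp'
Result: Nsqnh Atp


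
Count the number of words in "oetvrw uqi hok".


Input string: 'oetvrw uqi hok'
Operation: split by spaces
Words found: 'oetvrw', 'uqi', 'hok'
Word count: 3


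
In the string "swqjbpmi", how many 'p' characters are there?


Input string: 'swqjbpmi'
Target character: 'p'
Scan each position: s[5]='p'
Matches found at indices: 5
Total: 1


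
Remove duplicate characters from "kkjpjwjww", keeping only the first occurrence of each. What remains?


Input: 'kkjpjwjww'
Operation: keep first occurrence of each character
Scan: s[0]='k' new -> keep; s[1]='k' seen -> skip; s[2]='j' new -> keep; s[3]='p' new -> keep; s[4]='j' seen -> skip; s[5]='w' new -> keep; s[6]='j' seen -> skip; s[7]='w' seen -> skip; s[8]='w' seen -> skip
Result: kjpw


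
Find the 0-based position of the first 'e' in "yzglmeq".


Input string: 'yzglmeq'
Target: 'e'
Scanning left to right: s[0]='y', s[1]='z', s[2]='g', s[3]='l', s[4]='m', s[5]='e'
First match at index: 5


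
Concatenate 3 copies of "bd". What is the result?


Input string: 'bd'
Operation: repeat 3 times
Concatenation: 'bd' + 'bd' + 'bd'
Result: bdbdbd


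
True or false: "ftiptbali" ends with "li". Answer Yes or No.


Input string: 'ftiptbali'
Suffix to check: 'li'
Last 2 characters of input: 'li'
Match: True
Result: Yes


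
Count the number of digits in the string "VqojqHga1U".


Input string: 'VqojqHga1U'
Operation: count digit characters (0-9)
Scan: 'V', 'q', 'o', 'j', 'q', 'H', 'g', 'a', '1'(digit), 'U'
Digits found: 1
Result: 1


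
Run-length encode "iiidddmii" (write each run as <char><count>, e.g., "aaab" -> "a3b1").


Input: 'iiidddmii'
Operation: identify consecutive runs
Runs: 'iii' -> i3, 'ddd' -> d3, 'm' -> m1, 'ii' -> i2
Encoded: i3d3m1i2


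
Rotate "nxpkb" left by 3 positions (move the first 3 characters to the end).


Input: 'nxpkb', shift = 3
Operation: split at index 3 and swap parts
Front part s[0:3] = 'nxp'
Back part s[3:] = 'kb'
Rotated = back + front = 'kb' + 'nxp'
Result: kbnxp


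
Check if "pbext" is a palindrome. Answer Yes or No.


Input string: 'pbext'
Reversed: 'txebp'
Compare pairs: s[0]='p' vs s[4]='t' (mismatch), s[1]='b' vs s[3]='x' (mismatch)
Palindrome: No


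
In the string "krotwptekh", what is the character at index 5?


Input string: 'krotwptekh'
Operation: get character at index 5
Index mapping: s[0]='k', s[1]='r', s[2]='o', s[3]='t', s[4]='w', s[5]='p'
Result: 'p'


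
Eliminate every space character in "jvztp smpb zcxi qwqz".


Input string: 'jvztp smpb zcxi qwqz'
Operation: remove all spaces
Words: 'jvztp', 'smpb', 'zcxi', 'qwqz'
Join without spaces: jvztpsmpbzcxiqwqz


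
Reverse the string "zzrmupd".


Input string: 'zzrmupd'
Operation: reverse character order
Original order: 'z' -> 'z' -> 'r' -> 'm' -> 'u' -> 'p' -> 'd'
Reversed order: 'd' -> 'p' -> 'u' -> 'm' -> 'r' -> 'z' -> 'z'
Result: dpumrzz


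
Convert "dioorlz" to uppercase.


Input string: 'dioorlz'
Operation: convert each letter to uppercase
Mapping: 'd'->'D', 'i'->'I', 'o'->'O', 'o'->'O', 'r'->'R', 'l'->'L', 'z'->'Z'
Result: DIOORLZ


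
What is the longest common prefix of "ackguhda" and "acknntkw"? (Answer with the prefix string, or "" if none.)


String 1: 'ackguhda'
String 2: 'acknntkw'
Compare position by position:
pos 0: 'a' vs 'a' match
pos 1: 'c' vs 'c' match
pos 2: 'k' vs 'k' match
pos 3: 'g' vs 'n' differ -> stop
Longest common prefix: "ack" (length 3)


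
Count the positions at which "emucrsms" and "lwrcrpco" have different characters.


String 1: 'emucrsms'
String 2: 'lwrcrpco'
Compare each position: pos 0: 'e'!='l', pos 1: 'm'!='w', pos 2: 'u'!='r', pos 3: 'c'=='c', pos 4: 'r'=='r', pos 5: 's'!='p', pos 6: 'm'!='c', pos 7: 's'!='o'
Differing positions: 6
Hamming distance: 6


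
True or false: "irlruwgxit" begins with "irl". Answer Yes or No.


Input string: 'irlruwgxit'
Prefix to check: 'irl'
First 3 characters of input: 'irl'
Match: True
Result: Yes


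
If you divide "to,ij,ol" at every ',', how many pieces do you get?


Input string: 'to,ij,ol'
Delimiter: ','
Split result: 'to', 'ij', 'ol'
Number of parts: 3


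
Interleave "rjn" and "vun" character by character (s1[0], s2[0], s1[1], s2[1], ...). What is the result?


String 1: 'rjn'
String 2: 'vun'
Operation: alternate characters
Pairs: 'r'+'v', 'j'+'u', 'n'+'n'
Result: rvjunn


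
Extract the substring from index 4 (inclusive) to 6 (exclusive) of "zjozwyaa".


Input string: 'zjozwyaa'
Operation: slice [4:6]
Extract characters: s[4]='w', s[5]='y'
Result: wy


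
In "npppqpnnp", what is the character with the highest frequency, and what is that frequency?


Input: 'npppqpnnp'
Operation: tally each character
Counts: 'n':3, 'p':5, 'q':1
Maximum: 'p' appears 5 times


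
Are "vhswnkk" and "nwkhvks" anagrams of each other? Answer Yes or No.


String 1: 'vhswnkk' -> sorted: 'hkknsvw'
String 2: 'nwkhvks' -> sorted: 'hkknsvw'
Compare sorted forms: 'hkknsvw' == 'hkknsvw'
Anagram: Yes


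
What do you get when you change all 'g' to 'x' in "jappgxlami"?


Input string: 'jappgxlami'
Operation: replace 'g' with 'x'
Positions of 'g': 4
After replacement: jappxxlami


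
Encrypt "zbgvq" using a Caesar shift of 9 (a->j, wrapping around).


Input: 'zbgvq', shift = 9
Operation: for each letter, (position + 9) mod 26
Mapping: 'z'(25+9=34, 34 mod 26=8)->'i', 'b'(1+9=10)->'k', 'g'(6+9=15)->'p', 'v'(21+9=30, 30 mod 26=4)->'e', 'q'(16+9=25)->'z'
Result: ikpez


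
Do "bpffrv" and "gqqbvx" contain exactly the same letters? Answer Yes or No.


String 1: 'bpffrv' -> sorted: 'bffprv'
String 2: 'gqqbvx' -> sorted: 'bgqqvx'
Compare sorted forms: 'bffprv' != 'bgqqvx'
Anagram: No


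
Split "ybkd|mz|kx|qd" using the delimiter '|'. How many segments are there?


Input string: 'ybkd|mz|kx|qd'
Delimiter: '|'
Split result: 'ybkd', 'mz', 'kx', 'qd'
Number of parts: 4


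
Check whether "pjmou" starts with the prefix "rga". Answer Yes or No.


Input string: 'pjmou'
Prefix to check: 'rga'
First 3 characters of input: 'pjm'
Match: False
Result: No


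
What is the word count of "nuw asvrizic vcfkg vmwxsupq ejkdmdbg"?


Input string: 'nuw asvrizic vcfkg vmwxsupq ejkdmdbg'
Operation: split by spaces
Words found: 'nuw', 'asvrizic', 'vcfkg', 'vmwxsupq', 'ejkdmdbg'
Word count: 5


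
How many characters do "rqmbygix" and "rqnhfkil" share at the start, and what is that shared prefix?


String 1: 'rqmbygix'
String 2: 'rqnhfkil'
Compare position by position:
pos 0: 'r' vs 'r' match
pos 1: 'q' vs 'q' match
pos 2: 'm' vs 'n' differ -> stop
Longest common prefix: "rq" (length 2)


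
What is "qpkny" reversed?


Input string: 'qpkny'
Operation: reverse character order
Original order: 'q' -> 'p' -> 'k' -> 'n' -> 'y'
Reversed order: 'y' -> 'n' -> 'k' -> 'p' -> 'q'
Result: ynkpq


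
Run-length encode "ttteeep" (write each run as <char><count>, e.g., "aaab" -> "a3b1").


Input: 'ttteeep'
Operation: identify consecutive runs
Runs: 'ttt' -> t3, 'eee' -> e3, 'p' -> p1
Encoded: t3e3p1


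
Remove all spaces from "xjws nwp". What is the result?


Input string: 'xjws nwp'
Operation: remove all spaces
Words: 'xjws', 'nwp'
Join without spaces: xjwsnwp


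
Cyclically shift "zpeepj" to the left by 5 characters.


Input: 'zpeepj', shift = 5
Operation: split at index 5 and swap parts
Front part s[0:5] = 'zpeep'
Back part s[5:] = 'j'
Rotated = back + front = 'j' + 'zpeep'
Result: jzpeep


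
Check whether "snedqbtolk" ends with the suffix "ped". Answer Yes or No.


Input string: 'snedqbtolk'
Suffix to check: 'ped'
Last 3 characters of input: 'olk'
Match: False
Result: No


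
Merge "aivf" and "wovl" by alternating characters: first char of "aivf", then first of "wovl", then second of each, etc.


String 1: 'aivf'
String 2: 'wovl'
Operation: alternate characters
Pairs: 'a'+'w', 'i'+'o', 'v'+'v', 'f'+'l'
Result: awiovvfl


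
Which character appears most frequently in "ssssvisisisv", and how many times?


Input: 'ssssvisisisv'
Operation: tally each character
Counts: 'i':3, 's':7, 'v':2
Maximum: 's' appears 7 times


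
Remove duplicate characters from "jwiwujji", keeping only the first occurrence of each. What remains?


Input: 'jwiwujji'
Operation: keep first occurrence of each character
Scan: s[0]='j' new -> keep; s[1]='w' new -> keep; s[2]='i' new -> keep; s[3]='w' seen -> skip; s[4]='u' new -> keep; s[5]='j' seen -> skip; s[6]='j' seen -> skip; s[7]='i' seen -> skip
Result: jwiu


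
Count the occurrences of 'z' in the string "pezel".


Input string: 'pezel'
Target character: 'z'
Scan each position: s[2]='z'
Matches found at indices: 2
Total: 1


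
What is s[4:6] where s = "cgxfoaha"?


Input string: 'cgxfoaha'
Operation: slice [4:6]
Extract characters: s[4]='o', s[5]='a'
Result: oa


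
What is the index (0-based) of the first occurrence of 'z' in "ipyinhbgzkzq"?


Input string: 'ipyinhbgzkzq'
Target: 'z'
Scanning left to right: s[0]='i', s[1]='p', s[2]='y', s[3]='i', s[4]='n', s[5]='h', s[6]='b', s[7]='g', s[8]='z'
First match at index: 8


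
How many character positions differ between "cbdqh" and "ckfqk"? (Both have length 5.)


String 1: 'cbdqh'
String 2: 'ckfqk'
Compare each position: pos 0: 'c'=='c', pos 1: 'b'!='k', pos 2: 'd'!='f', pos 3: 'q'=='q', pos 4: 'h'!='k'
Differing positions: 3
Hamming distance: 3


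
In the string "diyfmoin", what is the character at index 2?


Input string: 'diyfmoin'
Operation: get character at index 2
Index mapping: s[0]='d', s[1]='i', s[2]='y'
Result: 'y'


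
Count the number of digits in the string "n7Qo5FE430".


Input string: 'n7Qo5FE430'
Operation: count digit characters (0-9)
Scan: 'n', '7'(digit), 'Q', 'o', '5'(digit), 'F', 'E', '4'(digit), '3'(digit), '0'(digit)
Digits found: 5
Result: 5


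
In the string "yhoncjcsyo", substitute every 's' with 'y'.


Input string: 'yhoncjcsyo'
Operation: replace 's' with 'y'
Positions of 's': 7
After replacement: yhoncjcyyo


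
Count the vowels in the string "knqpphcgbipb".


Input string: 'knqpphcgbipb'
Operation: count vowels (a, e, i, o, u)
Scan: s[0]='k', s[1]='n', s[2]='q', s[3]='p', s[4]='p', s[5]='h', s[6]='c', s[7]='g', s[8]='b', s[9]='i' (vowel), s[10]='p', s[11]='b'
Vowels found: 1
Result: 1


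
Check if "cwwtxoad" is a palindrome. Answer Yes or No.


Input string: 'cwwtxoad'
Reversed: 'daoxtwwc'
Compare pairs: s[0]='c' vs s[7]='d' (mismatch), s[1]='w' vs s[6]='a' (mismatch), s[2]='w' vs s[5]='o' (mismatch), s[3]='t' vs s[4]='x' (mismatch)
Palindrome: No


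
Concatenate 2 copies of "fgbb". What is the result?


Input string: 'fgbb'
Operation: repeat 2 times
Concatenation: 'fgbb' + 'fgbb'
Result: fgbbfgbb


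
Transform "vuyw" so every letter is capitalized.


Input string: 'vuyw'
Operation: convert each letter to uppercase
Mapping: 'v'->'V', 'u'->'U', 'y'->'Y', 'w'->'W'
Result: VUYW


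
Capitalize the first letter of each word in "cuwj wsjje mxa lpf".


Input string: 'cuwj wsjje mxa lpf'
Operation: capitalize first letter of each word
Word transformations: 'cuwj'->'Cuwj', 'wsjje'->'Wsjje', 'mxa'->'Mxa', 'lpf'->'Lpf'
Result: Cuwj Wsjje Mxa Lpf


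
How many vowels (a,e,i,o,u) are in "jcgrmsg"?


Input string: 'jcgrmsg'
Operation: count vowels (a, e, i, o, u)
Scan: s[0]='j', s[1]='c', s[2]='g', s[3]='r', s[4]='m', s[5]='s', s[6]='g'
Vowels found: 0
Result: 0


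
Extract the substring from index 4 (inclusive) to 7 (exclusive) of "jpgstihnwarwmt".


Input string: 'jpgstihnwarwmt'
Operation: slice [4:7]
Extract characters: s[4]='t', s[5]='i', s[6]='h'
Result: tih


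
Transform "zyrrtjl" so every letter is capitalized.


Input string: 'zyrrtjl'
Operation: convert each letter to uppercase
Mapping: 'z'->'Z', 'y'->'Y', 'r'->'R', 'r'->'R', 't'->'T', 'j'->'J', 'l'->'L'
Result: ZYRRTJL
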